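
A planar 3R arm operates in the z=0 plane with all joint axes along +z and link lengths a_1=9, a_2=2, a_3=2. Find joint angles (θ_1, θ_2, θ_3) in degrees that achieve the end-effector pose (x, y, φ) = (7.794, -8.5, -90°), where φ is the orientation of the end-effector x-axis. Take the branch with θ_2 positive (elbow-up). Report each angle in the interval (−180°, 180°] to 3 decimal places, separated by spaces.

-49.655 60.007 -100.352

wrist centre = target − a_3·(cos φ, sin φ) = (7.7940, -6.5000)
cos θ_2 = (102.9964−9²−2²)/(2·9·2) = 0.4999; θ_2 = 60.0065° (elbow-up)
β = atan2(-6.5000,7.7940) = -39.8273°; ψ = atan2(1.7322,9.9998) = 9.8273°
θ_1 = β − ψ = -49.6545°
θ_3 = φ − θ_1 − θ_2 = -100.3520° (wrapped to (-180°,180°])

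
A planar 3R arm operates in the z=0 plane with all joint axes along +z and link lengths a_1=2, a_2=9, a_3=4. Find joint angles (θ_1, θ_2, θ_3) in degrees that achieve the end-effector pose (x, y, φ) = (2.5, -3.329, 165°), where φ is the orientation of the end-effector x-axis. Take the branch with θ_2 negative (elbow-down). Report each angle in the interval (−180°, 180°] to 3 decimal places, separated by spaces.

89.998 -135.001 -149.997

wrist centre = target − a_3·(cos φ, sin φ) = (6.3637, -4.3643)
cos θ_2 = (59.5436−2²−9²)/(2·2·9) = -0.7071; θ_2 = -135.0012° (elbow-down)
β = atan2(-4.3643,6.3637) = -34.4426°; ψ = atan2(-6.3638,-4.3641) = -124.4410°
θ_1 = β − ψ = 89.9984°
θ_3 = φ − θ_1 − θ_2 = -149.9972° (wrapped to (-180°,180°])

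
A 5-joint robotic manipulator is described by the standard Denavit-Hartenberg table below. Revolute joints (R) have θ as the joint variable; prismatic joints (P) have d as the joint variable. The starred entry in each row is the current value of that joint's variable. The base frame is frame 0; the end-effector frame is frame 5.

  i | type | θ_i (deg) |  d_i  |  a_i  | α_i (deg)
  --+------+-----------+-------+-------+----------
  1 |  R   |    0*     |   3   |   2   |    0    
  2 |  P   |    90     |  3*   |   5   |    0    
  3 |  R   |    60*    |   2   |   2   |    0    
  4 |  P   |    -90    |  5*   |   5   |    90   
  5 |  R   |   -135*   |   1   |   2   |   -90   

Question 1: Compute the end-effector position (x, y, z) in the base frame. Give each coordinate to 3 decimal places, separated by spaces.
after link 1: o_1 = (2.0000, 0.0000, 3.0000)
after link 2: o_2 = (2.0000, 5.0000, 6.0000)
after link 3: o_3 = (0.2679, 6.0000, 8.0000)
after link 4: o_4 = (2.7679, 10.3301, 13.0000)
after link 5: o_5 = (2.9269, 8.6054, 11.5858)

2.927 8.605 11.586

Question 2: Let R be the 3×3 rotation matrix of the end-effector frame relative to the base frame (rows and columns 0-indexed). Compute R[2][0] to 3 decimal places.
End-effector x-axis (col 0 of R) = (-0.3536,-0.6124,-0.7071)
R[2][0] = -0.7071

-0.707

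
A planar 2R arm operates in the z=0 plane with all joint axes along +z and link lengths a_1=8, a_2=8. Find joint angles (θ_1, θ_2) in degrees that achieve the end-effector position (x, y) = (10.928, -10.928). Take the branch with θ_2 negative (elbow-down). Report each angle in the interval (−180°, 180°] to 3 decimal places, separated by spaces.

-29.996 -30.008

cos θ_2 = (238.8424−8²−8²)/(2·8·8) = 0.8660; θ_2 = -30.0080° (elbow-down)
β = atan2(-10.9280,10.9280) = -45.0000°; ψ = atan2(-4.0010,14.9276) = -15.0040°
θ_1 = β − ψ = -29.9960°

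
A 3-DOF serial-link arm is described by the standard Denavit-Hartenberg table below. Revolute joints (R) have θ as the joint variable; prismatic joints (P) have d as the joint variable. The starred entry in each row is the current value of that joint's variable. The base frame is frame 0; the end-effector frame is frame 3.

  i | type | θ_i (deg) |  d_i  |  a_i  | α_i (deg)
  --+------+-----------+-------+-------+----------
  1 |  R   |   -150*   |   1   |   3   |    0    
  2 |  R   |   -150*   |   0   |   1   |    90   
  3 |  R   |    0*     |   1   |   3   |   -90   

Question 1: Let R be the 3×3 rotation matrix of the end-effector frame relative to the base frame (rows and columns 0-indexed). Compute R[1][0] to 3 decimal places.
End-effector x-axis (col 0 of R) = (0.5000,0.8660,0.0000)
R[1][0] = 0.8660

0.866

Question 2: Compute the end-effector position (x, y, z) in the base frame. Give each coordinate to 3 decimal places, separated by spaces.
after link 1: o_1 = (-2.5981, -1.5000, 1.0000)
after link 2: o_2 = (-2.0981, -0.6340, 1.0000)
after link 3: o_3 = (0.2679, 1.4641, 1.0000)

0.268 1.464 1.000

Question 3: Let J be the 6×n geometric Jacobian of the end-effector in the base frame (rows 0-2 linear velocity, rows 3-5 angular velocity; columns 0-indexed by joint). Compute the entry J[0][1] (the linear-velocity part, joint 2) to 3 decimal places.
-2.964

axis z_1 = (0.0000,0.0000,1.0000); lever o_n−o_1 = (2.8660,2.9641,0.0000)
cross product → J_v[:, 1] = (-2.9641,2.8660,0.0000)
J_ω[:, 1] = z_1
entry J[0][1] = -2.9641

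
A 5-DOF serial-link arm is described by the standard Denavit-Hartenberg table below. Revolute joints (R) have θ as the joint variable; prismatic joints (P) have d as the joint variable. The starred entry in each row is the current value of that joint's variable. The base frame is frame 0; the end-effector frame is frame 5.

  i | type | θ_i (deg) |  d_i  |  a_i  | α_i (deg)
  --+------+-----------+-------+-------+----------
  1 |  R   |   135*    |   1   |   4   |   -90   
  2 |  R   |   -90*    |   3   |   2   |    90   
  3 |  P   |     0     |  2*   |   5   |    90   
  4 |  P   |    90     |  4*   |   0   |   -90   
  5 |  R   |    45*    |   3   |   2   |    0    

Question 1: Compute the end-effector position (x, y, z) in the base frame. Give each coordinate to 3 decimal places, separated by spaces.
after link 1: o_1 = (-2.8284, 2.8284, 1.0000)
after link 2: o_2 = (-4.9497, 0.7071, 3.0000)
after link 3: o_3 = (-3.5355, -0.7071, 8.0000)
after link 4: o_4 = (-0.7071, 2.1213, 8.0000)
after link 5: o_5 = (-0.7071, 0.1213, 5.0000)

-0.707 0.121 5.000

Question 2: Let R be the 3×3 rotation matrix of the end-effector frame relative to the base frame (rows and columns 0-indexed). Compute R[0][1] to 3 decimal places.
-1.000

End-effector y-axis (col 1 of R) = (-1.0000,0.0000,-0.0000)
R[0][1] = -1.0000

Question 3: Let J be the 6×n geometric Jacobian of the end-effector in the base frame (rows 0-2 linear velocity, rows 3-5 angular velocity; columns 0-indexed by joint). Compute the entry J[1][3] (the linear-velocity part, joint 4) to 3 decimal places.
0.707

prismatic axis z_3 = (0.7071,0.7071,-0.0000)
J_v[:, 3] = z_3; J_ω[:, 3] = (0,0,0)
entry J[1][3] = 0.7071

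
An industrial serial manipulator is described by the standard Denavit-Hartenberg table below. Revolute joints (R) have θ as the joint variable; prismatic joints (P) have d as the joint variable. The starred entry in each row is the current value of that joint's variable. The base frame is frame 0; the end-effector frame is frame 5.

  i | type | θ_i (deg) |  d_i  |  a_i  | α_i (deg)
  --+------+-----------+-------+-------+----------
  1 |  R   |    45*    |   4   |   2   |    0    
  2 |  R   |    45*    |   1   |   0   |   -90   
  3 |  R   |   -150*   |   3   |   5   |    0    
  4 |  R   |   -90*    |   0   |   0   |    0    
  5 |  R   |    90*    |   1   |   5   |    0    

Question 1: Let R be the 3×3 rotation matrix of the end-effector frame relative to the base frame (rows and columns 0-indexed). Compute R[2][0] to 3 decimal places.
0.500

End-effector x-axis (col 0 of R) = (-0.0000,-0.8660,0.5000)
R[2][0] = 0.5000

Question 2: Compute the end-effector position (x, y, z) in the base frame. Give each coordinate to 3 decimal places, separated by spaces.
-2.586 -7.246 10.000

after link 1: o_1 = (1.4142, 1.4142, 4.0000)
after link 2: o_2 = (1.4142, 1.4142, 5.0000)
after link 3: o_3 = (-1.5858, -2.9159, 7.5000)
after link 4: o_4 = (-1.5858, -2.9159, 7.5000)
after link 5: o_5 = (-2.5858, -7.2460, 10.0000)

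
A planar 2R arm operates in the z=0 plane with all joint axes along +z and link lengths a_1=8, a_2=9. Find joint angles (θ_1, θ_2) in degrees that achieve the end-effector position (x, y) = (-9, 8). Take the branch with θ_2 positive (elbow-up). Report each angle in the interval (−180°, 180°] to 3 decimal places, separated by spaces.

cos θ_2 = (145.0000−8²−9²)/(2·8·9) = 0.0000; θ_2 = 90.0000° (elbow-up)
β = atan2(8.0000,-9.0000) = 138.3665°; ψ = atan2(9.0000,8.0000) = 48.3665°
θ_1 = β − ψ = 90.0000°

90.000 90.000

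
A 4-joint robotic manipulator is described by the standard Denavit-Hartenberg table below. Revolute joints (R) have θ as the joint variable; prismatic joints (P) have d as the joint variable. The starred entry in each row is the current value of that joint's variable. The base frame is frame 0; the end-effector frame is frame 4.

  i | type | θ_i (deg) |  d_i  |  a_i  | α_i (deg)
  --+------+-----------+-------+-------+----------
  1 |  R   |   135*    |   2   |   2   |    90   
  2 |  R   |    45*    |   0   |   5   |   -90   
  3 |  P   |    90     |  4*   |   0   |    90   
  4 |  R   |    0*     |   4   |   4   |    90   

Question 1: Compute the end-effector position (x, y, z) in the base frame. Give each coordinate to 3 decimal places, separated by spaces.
-6.743 1.086 11.192

after link 1: o_1 = (-1.4142, 1.4142, 2.0000)
after link 2: o_2 = (-3.9142, 3.9142, 5.5355)
after link 3: o_3 = (-1.9142, 1.9142, 8.3640)
after link 4: o_4 = (-6.7426, 1.0858, 11.1924)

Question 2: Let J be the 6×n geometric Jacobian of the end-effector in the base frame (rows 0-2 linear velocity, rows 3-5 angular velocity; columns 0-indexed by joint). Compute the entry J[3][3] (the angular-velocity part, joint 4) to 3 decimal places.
axis z_3 = (-0.5000,0.5000,0.7071); lever o_n−o_3 = (-4.8284,-0.8284,2.8284)
cross product → J_v[:, 3] = (2.0000,-2.0000,2.8284)
J_ω[:, 3] = z_3
entry J[3][3] = -0.5000

-0.500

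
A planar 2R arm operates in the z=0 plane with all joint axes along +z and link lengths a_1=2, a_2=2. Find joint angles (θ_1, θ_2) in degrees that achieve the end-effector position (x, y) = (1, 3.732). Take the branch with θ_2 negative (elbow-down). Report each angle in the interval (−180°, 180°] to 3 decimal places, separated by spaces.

90.003 -30.005

cos θ_2 = (14.9278−2²−2²)/(2·2·2) = 0.8660; θ_2 = -30.0054° (elbow-down)
β = atan2(3.7320,1.0000) = 74.9998°; ψ = atan2(-1.0002,3.7320) = -15.0027°
θ_1 = β − ψ = 90.0025°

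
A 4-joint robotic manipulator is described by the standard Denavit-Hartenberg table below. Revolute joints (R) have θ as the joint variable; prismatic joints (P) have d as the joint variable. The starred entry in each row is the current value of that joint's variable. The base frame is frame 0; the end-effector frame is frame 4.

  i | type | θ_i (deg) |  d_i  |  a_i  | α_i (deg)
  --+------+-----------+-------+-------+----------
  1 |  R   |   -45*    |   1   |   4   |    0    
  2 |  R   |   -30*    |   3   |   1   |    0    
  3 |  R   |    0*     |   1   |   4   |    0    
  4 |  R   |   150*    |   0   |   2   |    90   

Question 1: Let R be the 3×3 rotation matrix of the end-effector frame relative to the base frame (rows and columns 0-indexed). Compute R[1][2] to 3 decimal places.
-0.259

End-effector z-axis (col 2 of R) = (0.9659,-0.2588,0.0000)
R[1][2] = -0.2588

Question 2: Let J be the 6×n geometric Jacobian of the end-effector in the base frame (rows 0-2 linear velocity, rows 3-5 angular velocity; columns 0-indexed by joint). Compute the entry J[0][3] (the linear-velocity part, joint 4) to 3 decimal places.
axis z_3 = (0.0000,0.0000,1.0000); lever o_n−o_3 = (0.5176,1.9319,0.0000)
cross product → J_v[:, 3] = (-1.9319,0.5176,0.0000)
J_ω[:, 3] = z_3
entry J[0][3] = -1.9319

-1.932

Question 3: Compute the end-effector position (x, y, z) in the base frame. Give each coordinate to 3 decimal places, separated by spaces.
4.640 -5.726 5.000

after link 1: o_1 = (2.8284, -2.8284, 1.0000)
after link 2: o_2 = (3.0872, -3.7944, 4.0000)
after link 3: o_3 = (4.1225, -7.6581, 5.0000)
after link 4: o_4 = (4.6402, -5.7262, 5.0000)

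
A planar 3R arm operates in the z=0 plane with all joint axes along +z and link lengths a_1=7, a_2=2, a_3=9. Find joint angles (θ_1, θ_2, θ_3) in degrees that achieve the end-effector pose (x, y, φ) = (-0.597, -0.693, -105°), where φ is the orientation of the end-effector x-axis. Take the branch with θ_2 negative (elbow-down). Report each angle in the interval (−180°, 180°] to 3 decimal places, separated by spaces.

89.996 -59.985 -135.011

wrist centre = target − a_3·(cos φ, sin φ) = (1.7324, 8.0003)
cos θ_2 = (67.0064−7²−2²)/(2·7·2) = 0.5002; θ_2 = -59.9848° (elbow-down)
β = atan2(8.0003,1.7324) = 77.7820°; ψ = atan2(-1.7318,8.0005) = -12.2139°
θ_1 = β − ψ = 89.9958°
θ_3 = φ − θ_1 − θ_2 = -135.0110° (wrapped to (-180°,180°])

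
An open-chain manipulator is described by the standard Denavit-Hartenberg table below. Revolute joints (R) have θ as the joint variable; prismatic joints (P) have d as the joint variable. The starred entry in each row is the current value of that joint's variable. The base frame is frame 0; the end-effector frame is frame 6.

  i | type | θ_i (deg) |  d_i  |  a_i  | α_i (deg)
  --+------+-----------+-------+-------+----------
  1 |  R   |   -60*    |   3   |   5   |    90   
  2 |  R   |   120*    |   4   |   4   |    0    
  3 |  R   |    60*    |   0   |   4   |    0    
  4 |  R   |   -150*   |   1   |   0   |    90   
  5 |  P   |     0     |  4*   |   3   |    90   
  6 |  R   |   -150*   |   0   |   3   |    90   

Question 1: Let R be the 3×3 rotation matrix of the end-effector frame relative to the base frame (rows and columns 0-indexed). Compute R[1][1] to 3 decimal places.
0.500

End-effector y-axis (col 1 of R) = (0.8660,0.5000,-0.0000)
R[1][1] = 0.5000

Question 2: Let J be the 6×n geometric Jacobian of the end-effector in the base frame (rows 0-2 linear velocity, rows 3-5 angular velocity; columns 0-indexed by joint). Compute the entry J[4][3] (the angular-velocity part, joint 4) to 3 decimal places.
axis z_3 = (-0.8660,-0.5000,0.0000); lever o_n−o_3 = (-0.0670,-1.8840,-1.9641)
cross product → J_v[:, 3] = (0.9821,-1.7010,1.5981)
J_ω[:, 3] = z_3
entry J[4][3] = -0.5000

-0.500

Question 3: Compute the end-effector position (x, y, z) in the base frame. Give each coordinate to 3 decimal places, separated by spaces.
-4.031 -3.018 4.500

after link 1: o_1 = (2.5000, -4.3301, 3.0000)
after link 2: o_2 = (-1.9641, -4.5981, 6.4641)
after link 3: o_3 = (-3.9641, -1.1340, 6.4641)
after link 4: o_4 = (-4.8301, -1.6340, 6.4641)
after link 5: o_5 = (-2.5311, -5.6160, 4.5000)
after link 6: o_6 = (-4.0311, -3.0179, 4.5000)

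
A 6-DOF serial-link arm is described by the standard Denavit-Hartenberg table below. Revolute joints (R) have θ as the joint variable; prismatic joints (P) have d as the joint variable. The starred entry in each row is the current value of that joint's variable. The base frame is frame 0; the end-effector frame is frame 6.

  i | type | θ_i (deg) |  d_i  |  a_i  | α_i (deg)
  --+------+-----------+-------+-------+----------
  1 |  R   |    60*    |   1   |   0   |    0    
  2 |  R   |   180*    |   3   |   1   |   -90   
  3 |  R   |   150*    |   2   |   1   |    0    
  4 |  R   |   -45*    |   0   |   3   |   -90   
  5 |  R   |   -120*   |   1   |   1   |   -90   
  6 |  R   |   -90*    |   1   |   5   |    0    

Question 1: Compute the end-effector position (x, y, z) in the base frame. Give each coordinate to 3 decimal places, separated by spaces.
after link 1: o_1 = (0.0000, 0.0000, 1.0000)
after link 2: o_2 = (-0.5000, -0.8660, 4.0000)
after link 3: o_3 = (1.6651, -1.1160, 3.5000)
after link 4: o_4 = (2.0533, -0.4436, 0.6022)
after link 5: o_5 = (3.2216, -0.1522, 1.3440)
after link 6: o_6 = (6.1814, 3.9745, 1.8016)

6.181 3.975 1.802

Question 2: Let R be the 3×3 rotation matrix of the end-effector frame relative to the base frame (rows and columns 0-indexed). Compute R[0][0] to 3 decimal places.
End-effector x-axis (col 0 of R) = (0.4830,0.8365,0.2588)
R[0][0] = 0.4830

0.483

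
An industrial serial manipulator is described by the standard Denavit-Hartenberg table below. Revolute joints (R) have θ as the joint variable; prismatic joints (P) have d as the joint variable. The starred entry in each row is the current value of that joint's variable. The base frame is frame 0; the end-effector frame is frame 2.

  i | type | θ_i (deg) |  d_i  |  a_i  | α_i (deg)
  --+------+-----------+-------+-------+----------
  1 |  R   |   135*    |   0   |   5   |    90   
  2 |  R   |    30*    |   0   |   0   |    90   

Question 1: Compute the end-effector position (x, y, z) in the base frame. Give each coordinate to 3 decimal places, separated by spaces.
after link 1: o_1 = (-3.5355, 3.5355, 0.0000)
after link 2: o_2 = (-3.5355, 3.5355, 0.0000)

-3.536 3.536 0.000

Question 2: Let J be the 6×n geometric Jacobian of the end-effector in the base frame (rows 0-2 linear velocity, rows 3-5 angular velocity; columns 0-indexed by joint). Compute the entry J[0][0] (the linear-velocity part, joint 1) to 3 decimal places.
axis z_0 = ẑ; lever o_n−o_0 = (-3.5355,3.5355,0.0000)
cross product → J_v[:, 0] = (-3.5355,-3.5355,0.0000)
J_ω[:, 0] = z_0
entry J[0][0] = -3.5355

-3.536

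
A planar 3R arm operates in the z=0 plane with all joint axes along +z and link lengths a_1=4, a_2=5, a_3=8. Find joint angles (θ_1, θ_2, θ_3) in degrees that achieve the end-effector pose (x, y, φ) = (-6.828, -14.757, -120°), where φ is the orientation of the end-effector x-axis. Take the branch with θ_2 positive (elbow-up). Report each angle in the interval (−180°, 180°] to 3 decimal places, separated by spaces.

wrist centre = target − a_3·(cos φ, sin φ) = (-2.8280, -7.8288)
cos θ_2 = (69.2876−4²−5²)/(2·4·5) = 0.7072; θ_2 = 44.9932° (elbow-up)
β = atan2(-7.8288,-2.8280) = -109.8613°; ψ = atan2(3.5351,7.5360) = 25.1312°
θ_1 = β − ψ = -134.9925°
θ_3 = φ − θ_1 − θ_2 = -30.0007° (wrapped to (-180°,180°])

-134.993 44.993 -30.001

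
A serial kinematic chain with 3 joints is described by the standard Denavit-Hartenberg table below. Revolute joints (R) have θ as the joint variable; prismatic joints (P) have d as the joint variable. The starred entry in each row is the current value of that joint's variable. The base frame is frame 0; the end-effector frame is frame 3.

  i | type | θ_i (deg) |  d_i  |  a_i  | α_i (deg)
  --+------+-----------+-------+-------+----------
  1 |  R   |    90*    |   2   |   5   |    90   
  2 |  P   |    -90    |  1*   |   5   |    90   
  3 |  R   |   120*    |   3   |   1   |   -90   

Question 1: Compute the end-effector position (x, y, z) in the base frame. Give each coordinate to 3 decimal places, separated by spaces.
after link 1: o_1 = (0.0000, 5.0000, 2.0000)
after link 2: o_2 = (1.0000, 5.0000, -3.0000)
after link 3: o_3 = (1.8660, 2.0000, -2.5000)

1.866 2.000 -2.500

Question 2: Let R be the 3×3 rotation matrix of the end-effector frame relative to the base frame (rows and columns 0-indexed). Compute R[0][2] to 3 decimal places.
End-effector z-axis (col 2 of R) = (-0.5000,-0.0000,0.8660)
R[0][2] = -0.5000

-0.500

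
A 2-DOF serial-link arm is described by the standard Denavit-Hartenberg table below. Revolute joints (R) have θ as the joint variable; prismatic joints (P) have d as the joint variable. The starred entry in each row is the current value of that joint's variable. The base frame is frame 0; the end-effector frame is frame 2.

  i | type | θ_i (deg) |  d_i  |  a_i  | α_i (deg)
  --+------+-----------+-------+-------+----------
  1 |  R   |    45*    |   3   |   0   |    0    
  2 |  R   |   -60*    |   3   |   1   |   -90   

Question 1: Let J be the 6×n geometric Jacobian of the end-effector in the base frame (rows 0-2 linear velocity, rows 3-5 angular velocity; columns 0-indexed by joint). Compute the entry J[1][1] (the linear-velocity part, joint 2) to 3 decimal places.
0.966

axis z_1 = (0.0000,0.0000,1.0000); lever o_n−o_1 = (0.9659,-0.2588,3.0000)
cross product → J_v[:, 1] = (0.2588,0.9659,-0.0000)
J_ω[:, 1] = z_1
entry J[1][1] = 0.9659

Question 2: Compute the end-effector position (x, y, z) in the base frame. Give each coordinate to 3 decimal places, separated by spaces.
0.966 -0.259 6.000

after link 1: o_1 = (0.0000, 0.0000, 3.0000)
after link 2: o_2 = (0.9659, -0.2588, 6.0000)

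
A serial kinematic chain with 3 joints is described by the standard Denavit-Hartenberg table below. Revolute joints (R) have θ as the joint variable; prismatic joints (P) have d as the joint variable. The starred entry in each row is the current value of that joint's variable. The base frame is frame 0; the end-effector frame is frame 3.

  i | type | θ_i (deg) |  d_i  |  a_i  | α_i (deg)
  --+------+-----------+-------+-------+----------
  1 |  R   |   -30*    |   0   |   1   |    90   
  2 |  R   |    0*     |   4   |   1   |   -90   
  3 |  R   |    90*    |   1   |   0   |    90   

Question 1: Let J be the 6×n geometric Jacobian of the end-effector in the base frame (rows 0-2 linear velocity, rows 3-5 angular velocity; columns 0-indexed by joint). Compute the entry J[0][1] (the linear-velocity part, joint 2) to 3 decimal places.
-0.866

axis z_1 = (-0.5000,-0.8660,0.0000); lever o_n−o_1 = (-1.1340,-3.9641,1.0000)
cross product → J_v[:, 1] = (-0.8660,0.5000,1.0000)
J_ω[:, 1] = z_1
entry J[0][1] = -0.8660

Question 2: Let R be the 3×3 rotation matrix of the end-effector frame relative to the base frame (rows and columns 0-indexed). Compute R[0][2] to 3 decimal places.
0.866

End-effector z-axis (col 2 of R) = (0.8660,-0.5000,0.0000)
R[0][2] = 0.8660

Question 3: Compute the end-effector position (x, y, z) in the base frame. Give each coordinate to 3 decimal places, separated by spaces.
after link 1: o_1 = (0.8660, -0.5000, 0.0000)
after link 2: o_2 = (-0.2679, -4.4641, 0.0000)
after link 3: o_3 = (-0.2679, -4.4641, 1.0000)

-0.268 -4.464 1.000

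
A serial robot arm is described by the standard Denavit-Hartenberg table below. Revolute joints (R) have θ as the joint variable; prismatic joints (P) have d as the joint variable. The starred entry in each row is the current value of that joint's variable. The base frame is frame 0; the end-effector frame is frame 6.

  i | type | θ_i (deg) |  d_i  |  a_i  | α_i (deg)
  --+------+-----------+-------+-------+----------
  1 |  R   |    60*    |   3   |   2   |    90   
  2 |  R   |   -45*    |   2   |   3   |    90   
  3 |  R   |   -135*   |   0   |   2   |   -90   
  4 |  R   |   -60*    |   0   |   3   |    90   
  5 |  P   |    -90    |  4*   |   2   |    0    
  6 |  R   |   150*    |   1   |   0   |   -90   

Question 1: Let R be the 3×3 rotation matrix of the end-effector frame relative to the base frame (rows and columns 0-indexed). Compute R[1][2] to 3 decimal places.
End-effector z-axis (col 2 of R) = (0.4574,0.8870,0.0638)
R[1][2] = 0.8870

0.887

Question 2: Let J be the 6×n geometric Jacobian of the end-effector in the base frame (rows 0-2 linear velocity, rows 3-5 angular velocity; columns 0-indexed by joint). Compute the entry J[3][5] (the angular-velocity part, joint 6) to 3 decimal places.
axis z_5 = (0.5701,-0.2374,-0.7866); lever o_n−o_5 = (0.5701,-0.2374,-0.7866)
cross product → J_v[:, 5] = (0.0000,0.0000,0.0000)
J_ω[:, 5] = z_5
entry J[3][5] = 0.5701

0.570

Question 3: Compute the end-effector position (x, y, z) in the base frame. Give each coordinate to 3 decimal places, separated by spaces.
3.431 -2.060 -2.141

after link 1: o_1 = (1.0000, 1.7321, 3.0000)
after link 2: o_2 = (3.7927, 2.5692, 0.8787)
after link 3: o_3 = (2.0680, 2.4102, 1.8787)
after link 4: o_4 = (-0.1442, 0.7001, 0.7916)
after link 5: o_5 = (2.8608, -1.8226, -1.3547)
after link 6: o_6 = (3.4309, -2.0599, -2.1413)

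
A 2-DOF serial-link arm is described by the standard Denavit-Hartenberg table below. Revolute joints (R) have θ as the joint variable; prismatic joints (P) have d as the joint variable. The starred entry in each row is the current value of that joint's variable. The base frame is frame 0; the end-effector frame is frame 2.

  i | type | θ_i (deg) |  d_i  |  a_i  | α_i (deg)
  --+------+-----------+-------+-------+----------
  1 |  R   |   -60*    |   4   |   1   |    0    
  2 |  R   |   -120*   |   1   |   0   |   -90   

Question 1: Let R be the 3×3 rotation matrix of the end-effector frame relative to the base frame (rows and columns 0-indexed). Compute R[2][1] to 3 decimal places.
End-effector y-axis (col 1 of R) = (0.0000,-0.0000,-1.0000)
R[2][1] = -1.0000

-1.000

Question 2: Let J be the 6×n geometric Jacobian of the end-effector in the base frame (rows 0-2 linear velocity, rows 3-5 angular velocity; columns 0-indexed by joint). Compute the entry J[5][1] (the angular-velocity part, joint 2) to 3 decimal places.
1.000

axis z_1 = (0.0000,0.0000,1.0000); lever o_n−o_1 = (0.0000,0.0000,1.0000)
cross product → J_v[:, 1] = (0.0000,0.0000,0.0000)
J_ω[:, 1] = z_1
entry J[5][1] = 1.0000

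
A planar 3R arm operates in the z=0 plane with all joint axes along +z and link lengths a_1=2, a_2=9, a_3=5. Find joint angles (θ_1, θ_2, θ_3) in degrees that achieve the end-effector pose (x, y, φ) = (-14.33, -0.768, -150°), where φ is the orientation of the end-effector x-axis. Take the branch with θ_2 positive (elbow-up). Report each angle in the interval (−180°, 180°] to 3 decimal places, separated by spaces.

wrist centre = target − a_3·(cos φ, sin φ) = (-9.9999, 1.7320)
cos θ_2 = (102.9973−2²−9²)/(2·2·9) = 0.4999; θ_2 = 60.0050° (elbow-up)
β = atan2(1.7320,-9.9999) = 170.1737°; ψ = atan2(7.7946,6.4993) = 50.1779°
θ_1 = β − ψ = 119.9958°
θ_3 = φ − θ_1 − θ_2 = 29.9992° (wrapped to (-180°,180°])

119.996 60.005 29.999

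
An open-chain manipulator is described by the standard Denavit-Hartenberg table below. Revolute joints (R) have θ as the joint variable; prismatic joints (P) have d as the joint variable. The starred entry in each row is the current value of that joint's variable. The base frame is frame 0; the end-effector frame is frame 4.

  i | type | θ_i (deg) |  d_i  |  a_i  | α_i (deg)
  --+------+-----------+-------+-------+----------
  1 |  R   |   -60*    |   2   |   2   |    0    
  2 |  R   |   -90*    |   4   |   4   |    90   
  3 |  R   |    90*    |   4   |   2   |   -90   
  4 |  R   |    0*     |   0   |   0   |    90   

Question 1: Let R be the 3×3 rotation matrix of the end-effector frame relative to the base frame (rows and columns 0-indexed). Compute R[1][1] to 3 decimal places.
0.500

End-effector y-axis (col 1 of R) = (0.8660,0.5000,0.0000)
R[1][1] = 0.5000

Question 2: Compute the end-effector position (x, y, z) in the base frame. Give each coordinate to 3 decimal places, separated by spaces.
-4.464 -0.268 8.000

after link 1: o_1 = (1.0000, -1.7321, 2.0000)
after link 2: o_2 = (-2.4641, -3.7321, 6.0000)
after link 3: o_3 = (-4.4641, -0.2679, 8.0000)
after link 4: o_4 = (-4.4641, -0.2679, 8.0000)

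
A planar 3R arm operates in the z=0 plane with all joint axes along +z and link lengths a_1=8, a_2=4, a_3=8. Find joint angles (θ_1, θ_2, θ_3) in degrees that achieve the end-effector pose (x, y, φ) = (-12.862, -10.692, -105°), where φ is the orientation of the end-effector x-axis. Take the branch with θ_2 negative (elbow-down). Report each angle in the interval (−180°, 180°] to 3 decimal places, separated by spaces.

wrist centre = target − a_3·(cos φ, sin φ) = (-10.7914, -2.9646)
cos θ_2 = (125.2442−8²−4²)/(2·8·4) = 0.7069; θ_2 = -45.0135° (elbow-down)
β = atan2(-2.9646,-10.7914) = -164.6388°; ψ = atan2(-2.8291,10.8278) = -14.6430°
θ_1 = β − ψ = -149.9959°
θ_3 = φ − θ_1 − θ_2 = 90.0094° (wrapped to (-180°,180°])

-149.996 -45.014 90.009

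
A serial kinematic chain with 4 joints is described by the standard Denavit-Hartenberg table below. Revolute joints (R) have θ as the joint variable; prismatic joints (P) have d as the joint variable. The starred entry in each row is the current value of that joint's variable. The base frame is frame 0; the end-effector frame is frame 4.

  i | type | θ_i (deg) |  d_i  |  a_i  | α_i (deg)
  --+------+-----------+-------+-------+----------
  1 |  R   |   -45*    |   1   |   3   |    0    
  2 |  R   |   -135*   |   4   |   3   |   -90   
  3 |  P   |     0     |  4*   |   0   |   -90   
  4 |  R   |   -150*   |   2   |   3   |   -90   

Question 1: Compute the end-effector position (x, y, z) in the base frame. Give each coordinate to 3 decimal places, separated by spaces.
1.719 -7.621 3.000

after link 1: o_1 = (2.1213, -2.1213, 1.0000)
after link 2: o_2 = (-0.8787, -2.1213, 5.0000)
after link 3: o_3 = (-0.8787, -6.1213, 5.0000)
after link 4: o_4 = (1.7194, -7.6213, 3.0000)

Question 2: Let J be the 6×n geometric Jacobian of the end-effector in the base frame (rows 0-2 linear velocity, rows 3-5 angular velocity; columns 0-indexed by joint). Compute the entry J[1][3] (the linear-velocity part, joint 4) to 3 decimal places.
-2.598

axis z_3 = (0.0000,-0.0000,-1.0000); lever o_n−o_3 = (2.5981,-1.5000,-2.0000)
cross product → J_v[:, 3] = (-1.5000,-2.5981,0.0000)
J_ω[:, 3] = z_3
entry J[1][3] = -2.5981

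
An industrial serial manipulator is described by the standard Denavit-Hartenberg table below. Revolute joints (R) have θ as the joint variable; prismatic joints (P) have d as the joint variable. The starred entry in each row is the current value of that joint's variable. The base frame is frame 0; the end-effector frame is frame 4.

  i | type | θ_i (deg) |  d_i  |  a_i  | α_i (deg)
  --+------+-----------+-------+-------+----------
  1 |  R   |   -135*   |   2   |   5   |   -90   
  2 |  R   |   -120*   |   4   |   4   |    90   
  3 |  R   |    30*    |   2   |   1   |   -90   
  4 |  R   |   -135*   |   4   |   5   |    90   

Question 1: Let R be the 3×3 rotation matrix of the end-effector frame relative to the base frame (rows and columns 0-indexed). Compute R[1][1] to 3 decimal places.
-0.789

End-effector y-axis (col 1 of R) = (0.4356,-0.7891,-0.4330)
R[1][1] = -0.7891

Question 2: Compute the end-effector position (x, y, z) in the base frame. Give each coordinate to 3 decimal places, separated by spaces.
4.167 -4.596 -0.937

after link 1: o_1 = (-3.5355, -3.5355, 2.0000)
after link 2: o_2 = (0.7071, -4.9497, 5.4641)
after link 3: o_3 = (2.5916, -3.7724, 5.2141)
after link 4: o_4 = (4.1665, -4.5964, -0.9374)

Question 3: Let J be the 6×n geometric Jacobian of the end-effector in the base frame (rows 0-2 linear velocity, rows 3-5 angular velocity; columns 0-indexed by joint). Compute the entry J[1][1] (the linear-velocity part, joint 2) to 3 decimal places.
axis z_1 = (0.7071,-0.7071,0.0000); lever o_n−o_1 = (7.7020,-1.0609,-2.9374)
cross product → J_v[:, 1] = (2.0770,2.0770,4.6960)
J_ω[:, 1] = z_1
entry J[1][1] = 2.0770

2.077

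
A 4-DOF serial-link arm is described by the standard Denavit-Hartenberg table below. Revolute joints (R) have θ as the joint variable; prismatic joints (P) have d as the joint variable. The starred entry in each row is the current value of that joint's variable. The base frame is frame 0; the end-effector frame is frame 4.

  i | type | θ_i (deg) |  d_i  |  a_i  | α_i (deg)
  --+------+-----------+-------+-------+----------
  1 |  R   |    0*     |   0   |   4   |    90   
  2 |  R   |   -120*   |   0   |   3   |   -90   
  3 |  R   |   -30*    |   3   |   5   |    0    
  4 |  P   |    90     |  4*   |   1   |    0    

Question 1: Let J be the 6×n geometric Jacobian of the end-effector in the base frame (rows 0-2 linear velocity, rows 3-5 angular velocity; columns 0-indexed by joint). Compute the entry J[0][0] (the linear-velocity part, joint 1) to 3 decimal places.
axis z_0 = ẑ; lever o_n−o_0 = (6.1471,-1.6340,-10.2811)
cross product → J_v[:, 0] = (1.6340,6.1471,-0.0000)
J_ω[:, 0] = z_0
entry J[0][0] = 1.6340

1.634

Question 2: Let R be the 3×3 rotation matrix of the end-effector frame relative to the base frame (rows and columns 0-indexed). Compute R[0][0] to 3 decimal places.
End-effector x-axis (col 0 of R) = (-0.2500,0.8660,-0.4330)
R[0][0] = -0.2500

-0.250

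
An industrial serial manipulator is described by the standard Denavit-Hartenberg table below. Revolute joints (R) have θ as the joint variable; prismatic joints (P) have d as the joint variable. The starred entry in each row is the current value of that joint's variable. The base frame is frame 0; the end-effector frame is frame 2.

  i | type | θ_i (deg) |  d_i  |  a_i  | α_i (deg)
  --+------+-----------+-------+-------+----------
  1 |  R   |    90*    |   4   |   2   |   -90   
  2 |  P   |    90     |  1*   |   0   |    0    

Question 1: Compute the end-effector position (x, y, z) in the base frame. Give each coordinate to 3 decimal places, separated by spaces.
after link 1: o_1 = (0.0000, 2.0000, 4.0000)
after link 2: o_2 = (-1.0000, 2.0000, 4.0000)

-1.000 2.000 4.000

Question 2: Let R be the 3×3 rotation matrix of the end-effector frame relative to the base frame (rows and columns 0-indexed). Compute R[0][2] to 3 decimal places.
End-effector z-axis (col 2 of R) = (-1.0000,0.0000,0.0000)
R[0][2] = -1.0000

-1.000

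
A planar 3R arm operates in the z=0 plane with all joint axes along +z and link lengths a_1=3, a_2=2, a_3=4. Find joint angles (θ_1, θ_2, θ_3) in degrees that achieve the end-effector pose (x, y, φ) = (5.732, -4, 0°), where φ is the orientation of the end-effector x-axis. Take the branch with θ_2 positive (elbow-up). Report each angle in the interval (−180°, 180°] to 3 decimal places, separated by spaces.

-90.001 60.001 30.000

wrist centre = target − a_3·(cos φ, sin φ) = (1.7320, -4.0000)
cos θ_2 = (18.9998−3²−2²)/(2·3·2) = 0.5000; θ_2 = 60.0010° (elbow-up)
β = atan2(-4.0000,1.7320) = -66.5874°; ψ = atan2(1.7321,4.0000) = 23.4136°
θ_1 = β − ψ = -90.0010°
θ_3 = φ − θ_1 − θ_2 = 30.0000° (wrapped to (-180°,180°])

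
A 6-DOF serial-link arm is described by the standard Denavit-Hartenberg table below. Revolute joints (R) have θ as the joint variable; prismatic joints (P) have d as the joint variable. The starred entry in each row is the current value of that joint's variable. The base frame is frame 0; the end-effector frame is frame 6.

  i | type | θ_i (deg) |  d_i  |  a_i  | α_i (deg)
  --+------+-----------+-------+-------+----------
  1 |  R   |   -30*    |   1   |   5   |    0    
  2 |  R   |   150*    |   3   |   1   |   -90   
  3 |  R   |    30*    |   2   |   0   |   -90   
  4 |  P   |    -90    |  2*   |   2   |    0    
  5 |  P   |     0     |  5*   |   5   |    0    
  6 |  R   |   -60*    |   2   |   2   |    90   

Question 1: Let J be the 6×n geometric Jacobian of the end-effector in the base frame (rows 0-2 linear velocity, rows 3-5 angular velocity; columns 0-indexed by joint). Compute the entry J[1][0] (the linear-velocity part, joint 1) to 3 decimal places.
axis z_0 = ẑ; lever o_n−o_0 = (-1.8301,-11.8301,-2.9282)
cross product → J_v[:, 0] = (11.8301,-1.8301,0.0000)
J_ω[:, 0] = z_0
entry J[1][0] = -1.8301

-1.830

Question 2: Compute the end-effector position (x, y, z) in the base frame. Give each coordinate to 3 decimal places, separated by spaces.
after link 1: o_1 = (4.3301, -2.5000, 1.0000)
after link 2: o_2 = (3.8301, -1.6340, 4.0000)
after link 3: o_3 = (2.0981, -2.6340, 4.0000)
after link 4: o_4 = (0.8660, -4.5000, 2.2679)
after link 5: o_5 = (-2.2141, -9.1651, -2.0622)
after link 6: o_6 = (-1.8301, -11.8301, -2.9282)

-1.830 -11.830 -2.928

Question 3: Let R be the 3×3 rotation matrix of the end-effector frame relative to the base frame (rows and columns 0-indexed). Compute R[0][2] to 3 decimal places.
0.967

End-effector z-axis (col 2 of R) = (0.9665,0.0580,0.2500)
R[0][2] = 0.9665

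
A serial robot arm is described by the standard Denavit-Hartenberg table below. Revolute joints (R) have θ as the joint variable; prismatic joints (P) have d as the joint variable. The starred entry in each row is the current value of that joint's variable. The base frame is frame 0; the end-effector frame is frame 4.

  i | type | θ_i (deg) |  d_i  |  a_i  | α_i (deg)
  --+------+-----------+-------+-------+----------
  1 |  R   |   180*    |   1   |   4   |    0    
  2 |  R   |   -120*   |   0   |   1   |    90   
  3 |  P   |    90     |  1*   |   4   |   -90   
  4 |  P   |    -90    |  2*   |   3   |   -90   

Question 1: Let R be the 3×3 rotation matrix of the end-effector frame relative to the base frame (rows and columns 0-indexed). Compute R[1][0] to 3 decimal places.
End-effector x-axis (col 0 of R) = (0.8660,-0.5000,0.0000)
R[1][0] = -0.5000

-0.500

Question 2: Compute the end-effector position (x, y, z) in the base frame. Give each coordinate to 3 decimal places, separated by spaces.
after link 1: o_1 = (-4.0000, 0.0000, 1.0000)
after link 2: o_2 = (-3.5000, 0.8660, 1.0000)
after link 3: o_3 = (-2.6340, 0.3660, 5.0000)
after link 4: o_4 = (-1.0359, -2.8660, 5.0000)

-1.036 -2.866 5.000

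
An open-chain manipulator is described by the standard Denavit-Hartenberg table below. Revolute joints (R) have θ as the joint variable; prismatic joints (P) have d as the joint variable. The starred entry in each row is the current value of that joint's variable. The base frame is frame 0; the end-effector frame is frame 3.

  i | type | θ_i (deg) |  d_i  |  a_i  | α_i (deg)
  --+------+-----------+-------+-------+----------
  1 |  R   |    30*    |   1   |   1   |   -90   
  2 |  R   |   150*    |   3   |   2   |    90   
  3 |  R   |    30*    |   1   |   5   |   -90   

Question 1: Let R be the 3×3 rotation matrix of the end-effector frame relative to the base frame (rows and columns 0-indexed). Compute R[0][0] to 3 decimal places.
-0.900

End-effector x-axis (col 0 of R) = (-0.8995,0.0580,-0.4330)
R[0][0] = -0.8995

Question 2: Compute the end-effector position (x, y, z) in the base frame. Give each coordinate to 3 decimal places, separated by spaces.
after link 1: o_1 = (0.8660, 0.5000, 1.0000)
after link 2: o_2 = (-2.1340, 2.2321, 0.0000)
after link 3: o_3 = (-6.1986, 2.7721, -3.0311)

-6.199 2.772 -3.031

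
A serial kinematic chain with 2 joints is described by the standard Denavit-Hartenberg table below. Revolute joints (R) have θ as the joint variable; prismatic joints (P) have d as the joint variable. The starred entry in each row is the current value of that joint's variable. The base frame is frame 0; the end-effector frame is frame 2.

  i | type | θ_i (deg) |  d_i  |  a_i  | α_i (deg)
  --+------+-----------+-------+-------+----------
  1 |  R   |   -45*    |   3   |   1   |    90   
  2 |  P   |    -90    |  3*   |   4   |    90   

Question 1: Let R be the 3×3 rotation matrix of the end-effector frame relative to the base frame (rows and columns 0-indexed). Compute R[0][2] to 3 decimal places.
End-effector z-axis (col 2 of R) = (-0.7071,0.7071,-0.0000)
R[0][2] = -0.7071

-0.707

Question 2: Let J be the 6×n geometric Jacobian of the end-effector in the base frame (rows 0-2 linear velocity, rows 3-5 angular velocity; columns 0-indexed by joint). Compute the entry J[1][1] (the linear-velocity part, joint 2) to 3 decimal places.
-0.707

prismatic axis z_1 = (-0.7071,-0.7071,0.0000)
J_v[:, 1] = z_1; J_ω[:, 1] = (0,0,0)
entry J[1][1] = -0.7071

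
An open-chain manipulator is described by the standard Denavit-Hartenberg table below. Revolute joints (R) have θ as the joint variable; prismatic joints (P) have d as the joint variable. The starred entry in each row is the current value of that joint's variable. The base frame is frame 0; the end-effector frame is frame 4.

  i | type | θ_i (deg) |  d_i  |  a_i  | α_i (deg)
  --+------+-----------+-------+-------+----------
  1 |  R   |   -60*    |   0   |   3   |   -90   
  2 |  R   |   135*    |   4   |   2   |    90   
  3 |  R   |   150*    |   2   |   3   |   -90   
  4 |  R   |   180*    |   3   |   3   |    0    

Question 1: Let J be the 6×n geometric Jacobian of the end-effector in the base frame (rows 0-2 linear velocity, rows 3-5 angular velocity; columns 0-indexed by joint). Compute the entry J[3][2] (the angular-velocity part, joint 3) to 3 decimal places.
axis z_2 = (0.3536,-0.6124,-0.7071); lever o_n−o_2 = (-1.0126,-3.4423,-0.3536)
cross product → J_v[:, 2] = (-2.2176,0.8410,-1.8371)
J_ω[:, 2] = z_2
entry J[3][2] = 0.3536

0.354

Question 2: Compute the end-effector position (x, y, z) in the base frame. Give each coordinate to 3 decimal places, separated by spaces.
3.244 -2.816 -1.768

after link 1: o_1 = (1.5000, -2.5981, 0.0000)
after link 2: o_2 = (4.2570, 0.6267, -1.4142)
after link 3: o_3 = (7.1817, -1.4391, -0.9913)
after link 4: o_4 = (3.2444, -2.8157, -1.7678)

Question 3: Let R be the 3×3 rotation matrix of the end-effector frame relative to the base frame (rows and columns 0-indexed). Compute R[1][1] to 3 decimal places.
-0.612

End-effector y-axis (col 1 of R) = (0.3536,-0.6124,-0.7071)
R[1][1] = -0.6124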